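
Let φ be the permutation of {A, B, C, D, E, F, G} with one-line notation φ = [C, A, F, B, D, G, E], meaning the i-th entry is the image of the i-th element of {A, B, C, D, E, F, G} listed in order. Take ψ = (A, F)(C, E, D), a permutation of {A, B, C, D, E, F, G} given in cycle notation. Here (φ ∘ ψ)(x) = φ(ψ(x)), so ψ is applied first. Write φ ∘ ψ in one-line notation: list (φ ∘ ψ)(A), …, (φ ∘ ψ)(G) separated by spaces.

(φ ∘ ψ)(x) = φ(ψ(x)). Computing each image: φ(ψ(A)) = φ(F) = G, φ(ψ(B)) = φ(B) = A, φ(ψ(C)) = φ(E) = D, φ(ψ(D)) = φ(C) = F, φ(ψ(E)) = φ(D) = B, φ(ψ(F)) = φ(A) = C, φ(ψ(G)) = φ(G) = E.
Hence φ ∘ ψ = [G A D F B C E].

G A D F B C E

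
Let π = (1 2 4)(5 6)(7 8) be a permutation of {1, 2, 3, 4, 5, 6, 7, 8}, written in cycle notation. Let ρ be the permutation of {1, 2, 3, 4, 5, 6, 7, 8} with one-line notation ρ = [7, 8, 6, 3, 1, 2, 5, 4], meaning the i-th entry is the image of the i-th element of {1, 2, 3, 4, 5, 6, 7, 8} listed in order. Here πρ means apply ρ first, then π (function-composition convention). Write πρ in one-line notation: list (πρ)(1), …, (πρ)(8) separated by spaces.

8 7 5 3 2 4 6 1

(πρ)(x) = π(ρ(x)). Computing each image: π(ρ(1)) = π(7) = 8, π(ρ(2)) = π(8) = 7, π(ρ(3)) = π(6) = 5, π(ρ(4)) = π(3) = 3, π(ρ(5)) = π(1) = 2, π(ρ(6)) = π(2) = 4, π(ρ(7)) = π(5) = 6, π(ρ(8)) = π(4) = 1.
Hence πρ = [8 7 5 3 2 4 6 1].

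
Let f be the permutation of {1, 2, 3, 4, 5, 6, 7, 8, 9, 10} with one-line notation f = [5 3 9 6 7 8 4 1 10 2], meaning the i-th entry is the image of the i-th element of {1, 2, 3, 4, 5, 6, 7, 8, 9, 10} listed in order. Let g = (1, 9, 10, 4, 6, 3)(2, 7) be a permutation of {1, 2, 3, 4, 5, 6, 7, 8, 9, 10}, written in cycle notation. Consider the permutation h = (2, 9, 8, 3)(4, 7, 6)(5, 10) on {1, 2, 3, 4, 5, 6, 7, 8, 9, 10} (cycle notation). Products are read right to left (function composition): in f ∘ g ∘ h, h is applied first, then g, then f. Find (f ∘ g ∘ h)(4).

Apply the permutations in order: h(4) = 7, then g(7) = 2, then f(2) = 3. So (f ∘ g ∘ h)(4) = 3.

3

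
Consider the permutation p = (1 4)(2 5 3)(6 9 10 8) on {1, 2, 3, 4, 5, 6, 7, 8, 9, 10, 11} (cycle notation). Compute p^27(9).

9 lies in the 4-cycle (6 9 10 8).
Powers repeat with period 4 on this cycle, and 27 mod 4 = 3, so p^27(9) = p^3(9).
Stepping 3 places around the cycle: 9 → 10 → 8 → 6.

6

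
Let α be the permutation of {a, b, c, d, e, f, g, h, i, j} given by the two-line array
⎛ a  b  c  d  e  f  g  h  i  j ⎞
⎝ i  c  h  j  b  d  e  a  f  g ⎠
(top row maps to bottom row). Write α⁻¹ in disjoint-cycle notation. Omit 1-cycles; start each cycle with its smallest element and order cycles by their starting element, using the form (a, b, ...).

The cycle decomposition of α is (a, i, f, d, j, g, e, b, c, h).
Reversing each cycle (and rotating so the smallest element leads) gives α⁻¹ = (a, h, c, b, e, g, j, d, f, i).

(a, h, c, b, e, g, j, d, f, i)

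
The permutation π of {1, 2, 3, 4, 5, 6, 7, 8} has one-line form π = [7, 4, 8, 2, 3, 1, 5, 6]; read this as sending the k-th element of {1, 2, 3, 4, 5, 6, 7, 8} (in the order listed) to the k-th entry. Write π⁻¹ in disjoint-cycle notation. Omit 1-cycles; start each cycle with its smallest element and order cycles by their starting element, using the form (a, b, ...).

(1, 6, 8, 3, 5, 7)(2, 4)

The cycle decomposition of π is (1, 7, 5, 3, 8, 6)(2, 4).
The inverse reverses every cycle; in canonical form, π⁻¹ = (1, 6, 8, 3, 5, 7)(2, 4).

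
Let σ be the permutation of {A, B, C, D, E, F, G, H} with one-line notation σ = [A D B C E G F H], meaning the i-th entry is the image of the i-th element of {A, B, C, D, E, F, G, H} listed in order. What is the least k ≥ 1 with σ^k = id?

6

Decomposing into disjoint cycles gives cycle lengths 3, 2, 1, 1, 1.
The order is lcm(3, 2) = 6.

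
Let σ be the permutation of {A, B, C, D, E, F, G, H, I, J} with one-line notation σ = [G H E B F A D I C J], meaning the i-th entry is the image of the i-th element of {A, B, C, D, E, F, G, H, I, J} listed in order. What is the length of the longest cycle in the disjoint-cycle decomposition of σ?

Decomposing into disjoint cycles gives (A G D B H I C E F); the longest has length 9.

9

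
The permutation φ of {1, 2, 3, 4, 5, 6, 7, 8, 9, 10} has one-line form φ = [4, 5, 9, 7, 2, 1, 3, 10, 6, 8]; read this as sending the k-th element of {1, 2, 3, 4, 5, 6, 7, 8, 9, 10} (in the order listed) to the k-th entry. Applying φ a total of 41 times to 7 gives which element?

Tracing 7 → 3 → … returns to 7 after 6 steps, so 7 lies in a 6-cycle (1 4 7 3 9 6).
Powers repeat with period 6 on this cycle, and 41 mod 6 = 5, so φ^41(7) = φ^5(7).
Stepping 5 places around the cycle: 7 → 3 → 9 → 6 → 1 → 4.

4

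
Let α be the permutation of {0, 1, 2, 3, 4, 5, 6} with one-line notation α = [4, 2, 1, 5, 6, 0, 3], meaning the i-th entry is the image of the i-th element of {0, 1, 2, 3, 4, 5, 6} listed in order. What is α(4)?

4 is element number 5 of the domain, and entry number 5 of the one-line form is 6, so α(4) = 6.

6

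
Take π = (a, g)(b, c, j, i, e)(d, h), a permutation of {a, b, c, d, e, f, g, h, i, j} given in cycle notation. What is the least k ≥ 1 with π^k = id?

The cycle type of π is (5, 2, 2, 1).
Since disjoint cycles commute, ord(π) = lcm(5, 2, 2) = 10.

10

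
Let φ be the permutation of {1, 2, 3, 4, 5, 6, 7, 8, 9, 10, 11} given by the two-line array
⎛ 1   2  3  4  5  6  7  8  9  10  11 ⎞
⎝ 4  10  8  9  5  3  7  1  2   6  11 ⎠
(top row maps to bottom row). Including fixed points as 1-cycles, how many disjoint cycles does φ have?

4

The cycle decomposition is (1, 4, 9, 2, 10, 6, 3, 8)(5)(7)(11), which has 4 cycles (counting 1-cycles).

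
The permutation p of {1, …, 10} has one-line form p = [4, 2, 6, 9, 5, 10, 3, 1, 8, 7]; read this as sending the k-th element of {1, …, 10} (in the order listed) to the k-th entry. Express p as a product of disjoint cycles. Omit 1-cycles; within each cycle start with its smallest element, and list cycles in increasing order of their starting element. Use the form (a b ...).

From 1: 1 → 4 → 9 → 8 → 1, closing the cycle (1 4 9 8).
Continuing from each remaining unvisited element yields (1 4 9 8)(3 6 10 7).

(1 4 9 8)(3 6 10 7)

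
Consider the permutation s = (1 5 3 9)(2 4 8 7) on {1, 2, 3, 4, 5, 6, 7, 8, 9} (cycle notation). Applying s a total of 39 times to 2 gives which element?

7

2 lies in the 4-cycle (2 4 8 7).
On a 4-cycle, s^4 is the identity, so s^39 = s^3 there (39 ≡ 3 mod 4).
Advancing 3 steps from 2: 2 → 4 → 8 → 7.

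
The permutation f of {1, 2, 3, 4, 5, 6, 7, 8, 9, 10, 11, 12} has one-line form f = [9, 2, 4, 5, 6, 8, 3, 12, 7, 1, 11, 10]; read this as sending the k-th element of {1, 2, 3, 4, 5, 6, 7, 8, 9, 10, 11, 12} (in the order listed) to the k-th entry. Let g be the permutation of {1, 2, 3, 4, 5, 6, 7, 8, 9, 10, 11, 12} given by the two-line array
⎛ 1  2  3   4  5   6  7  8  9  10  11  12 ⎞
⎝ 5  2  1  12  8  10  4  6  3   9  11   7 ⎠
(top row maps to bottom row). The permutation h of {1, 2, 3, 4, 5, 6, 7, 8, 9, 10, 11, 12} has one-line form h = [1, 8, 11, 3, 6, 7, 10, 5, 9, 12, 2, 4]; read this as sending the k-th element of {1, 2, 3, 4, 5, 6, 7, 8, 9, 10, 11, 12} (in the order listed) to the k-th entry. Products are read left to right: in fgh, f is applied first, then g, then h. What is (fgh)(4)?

5

Apply the permutations in order: f(4) = 5, then g(5) = 8, then h(8) = 5. So (fgh)(4) = 5.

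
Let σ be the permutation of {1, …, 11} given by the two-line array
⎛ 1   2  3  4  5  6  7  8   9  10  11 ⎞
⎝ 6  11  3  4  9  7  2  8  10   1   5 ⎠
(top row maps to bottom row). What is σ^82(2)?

Tracing 2 → 11 → … returns to 2 after 8 steps, so 2 lies in an 8-cycle (1, 6, 7, 2, 11, 5, 9, 10).
Powers repeat with period 8 on this cycle, and 82 mod 8 = 2, so σ^82(2) = σ^2(2).
Stepping 2 places around the cycle: 2 → 11 → 5.

5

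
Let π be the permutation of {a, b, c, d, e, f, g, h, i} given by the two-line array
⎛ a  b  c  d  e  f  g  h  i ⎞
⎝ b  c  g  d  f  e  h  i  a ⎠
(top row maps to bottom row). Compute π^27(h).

b

Tracing h → i → … returns to h after 6 steps, so h lies in a 6-cycle (a, b, c, g, h, i).
Powers repeat with period 6 on this cycle, and 27 mod 6 = 3, so π^27(h) = π^3(h).
Advancing 3 steps from h: h → i → a → b.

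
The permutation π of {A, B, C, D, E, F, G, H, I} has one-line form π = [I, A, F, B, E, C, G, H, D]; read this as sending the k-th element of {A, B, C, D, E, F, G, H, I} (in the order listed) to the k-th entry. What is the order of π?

4

Decomposing into disjoint cycles gives cycle lengths 4, 2, 1, 1, 1.
Since disjoint cycles commute, ord(π) = lcm(4, 2) = 4.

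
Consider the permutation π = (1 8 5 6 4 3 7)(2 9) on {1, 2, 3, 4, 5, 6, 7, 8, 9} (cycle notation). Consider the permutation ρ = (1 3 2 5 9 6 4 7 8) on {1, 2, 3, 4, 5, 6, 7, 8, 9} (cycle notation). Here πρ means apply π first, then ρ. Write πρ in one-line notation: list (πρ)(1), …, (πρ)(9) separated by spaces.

For each element, apply π then ρ: 1 → 8 → 1; 2 → 9 → 6; 3 → 7 → 8; 4 → 3 → 2; 5 → 6 → 4; 6 → 4 → 7; 7 → 1 → 3; 8 → 5 → 9; 9 → 2 → 5.
Collecting the images, πρ = [1 6 8 2 4 7 3 9 5].

1 6 8 2 4 7 3 9 5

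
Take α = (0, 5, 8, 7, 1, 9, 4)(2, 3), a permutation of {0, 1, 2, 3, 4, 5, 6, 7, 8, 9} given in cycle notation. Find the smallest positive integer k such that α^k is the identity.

The disjoint cycles have lengths 7, 2, 1.
Since disjoint cycles commute, ord(α) = lcm(7, 2) = 14.

14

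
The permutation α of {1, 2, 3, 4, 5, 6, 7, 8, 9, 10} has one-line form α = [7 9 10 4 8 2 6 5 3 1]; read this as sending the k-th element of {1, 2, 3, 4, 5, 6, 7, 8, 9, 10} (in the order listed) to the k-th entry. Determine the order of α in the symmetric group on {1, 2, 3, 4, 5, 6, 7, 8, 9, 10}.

Decomposing into disjoint cycles gives cycle lengths 7, 2, 1.
The order is lcm(7, 2) = 14.

14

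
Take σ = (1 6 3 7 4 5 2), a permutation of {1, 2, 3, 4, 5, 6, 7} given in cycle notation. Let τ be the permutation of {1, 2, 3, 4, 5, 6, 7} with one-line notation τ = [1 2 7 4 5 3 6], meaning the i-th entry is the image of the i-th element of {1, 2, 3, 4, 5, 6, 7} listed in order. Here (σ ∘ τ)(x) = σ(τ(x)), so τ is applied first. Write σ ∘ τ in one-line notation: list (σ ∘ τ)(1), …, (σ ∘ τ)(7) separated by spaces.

(σ ∘ τ)(x) = σ(τ(x)). Computing each image: σ(τ(1)) = σ(1) = 6, σ(τ(2)) = σ(2) = 1, σ(τ(3)) = σ(7) = 4, σ(τ(4)) = σ(4) = 5, σ(τ(5)) = σ(5) = 2, σ(τ(6)) = σ(3) = 7, σ(τ(7)) = σ(6) = 3.
Hence σ ∘ τ = [6 1 4 5 2 7 3].

6 1 4 5 2 7 3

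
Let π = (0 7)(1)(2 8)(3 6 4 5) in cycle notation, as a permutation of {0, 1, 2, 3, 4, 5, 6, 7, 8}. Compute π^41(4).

5

4 lies in the 4-cycle (3 6 4 5).
Powers repeat with period 4 on this cycle, and 41 mod 4 = 1, so π^41(4) = π^1(4).
Advancing 1 step from 4: 4 → 5.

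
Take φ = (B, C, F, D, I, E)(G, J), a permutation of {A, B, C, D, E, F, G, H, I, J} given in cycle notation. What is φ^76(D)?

C

D lies in the 6-cycle (B, C, F, D, I, E).
On a 6-cycle, φ^6 is the identity, so φ^76 = φ^4 there (76 ≡ 4 mod 6).
Stepping 4 places around the cycle: D → I → E → B → C.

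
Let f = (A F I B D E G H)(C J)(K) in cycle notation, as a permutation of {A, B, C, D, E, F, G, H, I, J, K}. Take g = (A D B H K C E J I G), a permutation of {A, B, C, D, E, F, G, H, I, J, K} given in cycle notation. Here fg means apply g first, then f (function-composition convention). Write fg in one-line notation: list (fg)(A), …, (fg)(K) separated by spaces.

E A G D C I F K H B J

(fg)(x) = f(g(x)). Computing each image: f(g(A)) = f(D) = E, f(g(B)) = f(H) = A, f(g(C)) = f(E) = G, f(g(D)) = f(B) = D, f(g(E)) = f(J) = C, f(g(F)) = f(F) = I, f(g(G)) = f(A) = F, f(g(H)) = f(K) = K, f(g(I)) = f(G) = H, f(g(J)) = f(I) = B, f(g(K)) = f(C) = J.
Hence fg = [E A G D C I F K H B J].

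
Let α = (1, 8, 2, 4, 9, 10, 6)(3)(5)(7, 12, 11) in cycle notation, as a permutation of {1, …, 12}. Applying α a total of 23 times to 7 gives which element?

7 lies in the 3-cycle (7, 12, 11).
On a 3-cycle, α^3 is the identity, so α^23 = α^2 there (23 ≡ 2 mod 3).
Advancing 2 steps from 7: 7 → 12 → 11.

11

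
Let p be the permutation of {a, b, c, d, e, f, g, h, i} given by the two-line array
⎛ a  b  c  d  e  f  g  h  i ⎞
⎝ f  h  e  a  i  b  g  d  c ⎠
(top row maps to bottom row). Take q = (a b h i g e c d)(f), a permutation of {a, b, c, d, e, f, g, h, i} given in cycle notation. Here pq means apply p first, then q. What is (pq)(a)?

f

(pq)(a) = q(p(a)). p(a) = f, then q(f) = f. So (pq)(a) = f.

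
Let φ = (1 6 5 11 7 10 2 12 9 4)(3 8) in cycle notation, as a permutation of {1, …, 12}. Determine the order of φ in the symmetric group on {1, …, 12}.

The cycle type of φ is (10, 2).
The order is lcm(10, 2) = 10.

10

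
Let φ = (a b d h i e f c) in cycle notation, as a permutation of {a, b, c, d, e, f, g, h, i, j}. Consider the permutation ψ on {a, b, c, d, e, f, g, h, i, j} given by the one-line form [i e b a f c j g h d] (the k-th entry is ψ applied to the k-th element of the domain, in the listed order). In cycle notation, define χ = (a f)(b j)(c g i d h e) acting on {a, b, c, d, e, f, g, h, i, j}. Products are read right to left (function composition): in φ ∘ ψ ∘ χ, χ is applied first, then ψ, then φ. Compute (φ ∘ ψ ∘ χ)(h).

(φ ∘ ψ ∘ χ)(h) = φ(ψ(χ(h))). χ(h) = e, then ψ(e) = f, then φ(f) = c, so the result is c.

c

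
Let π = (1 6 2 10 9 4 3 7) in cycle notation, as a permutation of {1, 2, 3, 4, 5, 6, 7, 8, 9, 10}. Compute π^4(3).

3 lies in the 8-cycle (1 6 2 10 9 4 3 7).
Stepping 4 places around the cycle: 3 → 7 → 1 → 6 → 2.

2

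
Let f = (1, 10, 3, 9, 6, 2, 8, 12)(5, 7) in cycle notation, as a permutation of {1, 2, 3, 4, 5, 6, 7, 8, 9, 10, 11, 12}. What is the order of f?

8

The disjoint cycles have lengths 8, 2, 1, 1.
The order of f is the least common multiple of its cycle lengths: lcm(8, 2) = 8.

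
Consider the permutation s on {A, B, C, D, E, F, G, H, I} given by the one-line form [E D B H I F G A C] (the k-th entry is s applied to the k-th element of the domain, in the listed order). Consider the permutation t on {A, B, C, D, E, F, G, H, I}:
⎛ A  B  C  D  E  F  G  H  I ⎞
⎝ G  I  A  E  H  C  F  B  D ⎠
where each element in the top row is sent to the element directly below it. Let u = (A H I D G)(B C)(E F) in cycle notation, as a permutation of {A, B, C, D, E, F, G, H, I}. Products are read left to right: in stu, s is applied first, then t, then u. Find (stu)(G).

E

Apply the permutations in order: s(G) = G, then t(G) = F, then u(F) = E. So (stu)(G) = E.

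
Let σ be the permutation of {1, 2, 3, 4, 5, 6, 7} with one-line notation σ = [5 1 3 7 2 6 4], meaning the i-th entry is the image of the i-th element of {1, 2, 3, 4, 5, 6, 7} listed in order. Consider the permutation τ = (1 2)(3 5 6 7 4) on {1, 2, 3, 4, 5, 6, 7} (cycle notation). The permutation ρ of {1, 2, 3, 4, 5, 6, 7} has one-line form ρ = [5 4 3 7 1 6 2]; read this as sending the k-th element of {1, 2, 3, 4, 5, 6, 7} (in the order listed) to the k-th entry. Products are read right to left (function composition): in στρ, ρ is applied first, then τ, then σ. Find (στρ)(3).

Chase 3: ρ(3) = 3; τ(3) = 5; σ(5) = 2. Hence (στρ)(3) = 2.

2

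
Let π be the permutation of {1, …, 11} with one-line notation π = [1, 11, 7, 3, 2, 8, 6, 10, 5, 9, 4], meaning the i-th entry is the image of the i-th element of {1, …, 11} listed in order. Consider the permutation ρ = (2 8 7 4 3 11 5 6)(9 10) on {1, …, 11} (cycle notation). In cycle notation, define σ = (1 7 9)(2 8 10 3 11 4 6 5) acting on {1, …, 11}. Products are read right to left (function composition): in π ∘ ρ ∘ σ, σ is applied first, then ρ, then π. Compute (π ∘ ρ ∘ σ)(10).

4

Chase 10: σ(10) = 3; ρ(3) = 11; π(11) = 4. Hence (π ∘ ρ ∘ σ)(10) = 4.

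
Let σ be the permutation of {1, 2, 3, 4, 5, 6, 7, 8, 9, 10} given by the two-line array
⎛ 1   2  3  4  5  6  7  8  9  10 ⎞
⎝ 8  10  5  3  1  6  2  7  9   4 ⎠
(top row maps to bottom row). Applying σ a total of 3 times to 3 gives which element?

Tracing 3 → 5 → … returns to 3 after 8 steps, so 3 lies in an 8-cycle (1 8 7 2 10 4 3 5).
Stepping 3 places around the cycle: 3 → 5 → 1 → 8.

8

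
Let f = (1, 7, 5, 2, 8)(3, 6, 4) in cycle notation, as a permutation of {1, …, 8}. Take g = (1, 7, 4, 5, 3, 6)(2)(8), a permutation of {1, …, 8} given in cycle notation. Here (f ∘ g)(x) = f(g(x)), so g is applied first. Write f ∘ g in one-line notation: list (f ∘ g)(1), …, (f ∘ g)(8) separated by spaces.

(f ∘ g)(x) = f(g(x)). Computing each image: f(g(1)) = f(7) = 5, f(g(2)) = f(2) = 8, f(g(3)) = f(6) = 4, f(g(4)) = f(5) = 2, f(g(5)) = f(3) = 6, f(g(6)) = f(1) = 7, f(g(7)) = f(4) = 3, f(g(8)) = f(8) = 1.
Hence f ∘ g = [5 8 4 2 6 7 3 1].

5 8 4 2 6 7 3 1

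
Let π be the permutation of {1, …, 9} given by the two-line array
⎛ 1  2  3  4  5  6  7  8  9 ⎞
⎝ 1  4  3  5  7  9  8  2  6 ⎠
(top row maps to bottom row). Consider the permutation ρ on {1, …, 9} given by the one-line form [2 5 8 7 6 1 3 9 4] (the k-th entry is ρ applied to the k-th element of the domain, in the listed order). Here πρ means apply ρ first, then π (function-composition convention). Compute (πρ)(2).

(πρ)(2) = π(ρ(2)). ρ(2) = 5, then π(5) = 7. So (πρ)(2) = 7.

7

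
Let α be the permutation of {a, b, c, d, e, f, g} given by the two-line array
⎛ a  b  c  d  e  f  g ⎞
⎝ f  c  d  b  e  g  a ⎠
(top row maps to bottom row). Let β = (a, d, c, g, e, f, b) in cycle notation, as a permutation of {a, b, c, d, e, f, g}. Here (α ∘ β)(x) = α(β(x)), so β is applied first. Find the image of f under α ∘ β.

(α ∘ β)(f) = α(β(f)). β(f) = b, then α(b) = c. So (α ∘ β)(f) = c.

c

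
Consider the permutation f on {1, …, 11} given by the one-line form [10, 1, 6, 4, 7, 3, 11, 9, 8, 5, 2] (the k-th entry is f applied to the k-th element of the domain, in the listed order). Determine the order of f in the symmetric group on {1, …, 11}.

6

Decomposing into disjoint cycles gives cycle lengths 6, 2, 2, 1.
The order of f is the least common multiple of its cycle lengths: lcm(6, 2, 2) = 6.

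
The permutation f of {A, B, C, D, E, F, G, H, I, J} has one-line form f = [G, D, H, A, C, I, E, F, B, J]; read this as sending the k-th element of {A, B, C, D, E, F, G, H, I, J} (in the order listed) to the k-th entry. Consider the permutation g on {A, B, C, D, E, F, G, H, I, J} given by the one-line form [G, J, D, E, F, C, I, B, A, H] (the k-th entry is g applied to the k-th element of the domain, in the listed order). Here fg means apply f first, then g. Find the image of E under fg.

D

(fg)(E) = g(f(E)). f(E) = C, then g(C) = D. So (fg)(E) = D.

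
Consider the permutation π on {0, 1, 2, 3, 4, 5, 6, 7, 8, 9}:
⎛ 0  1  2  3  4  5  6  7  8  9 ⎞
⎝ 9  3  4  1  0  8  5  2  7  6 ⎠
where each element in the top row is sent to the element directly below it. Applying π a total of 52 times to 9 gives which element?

Tracing 9 → 6 → … returns to 9 after 8 steps, so 9 lies in an 8-cycle (0 9 6 5 8 7 2 4).
Powers repeat with period 8 on this cycle, and 52 mod 8 = 4, so π^52(9) = π^4(9).
Advancing 4 steps from 9: 9 → 6 → 5 → 8 → 7.

7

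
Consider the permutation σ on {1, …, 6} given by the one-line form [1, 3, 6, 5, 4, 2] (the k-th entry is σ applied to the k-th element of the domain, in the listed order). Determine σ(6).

2

6 is element number 6 of the domain, and entry number 6 of the one-line form is 2, so σ(6) = 2.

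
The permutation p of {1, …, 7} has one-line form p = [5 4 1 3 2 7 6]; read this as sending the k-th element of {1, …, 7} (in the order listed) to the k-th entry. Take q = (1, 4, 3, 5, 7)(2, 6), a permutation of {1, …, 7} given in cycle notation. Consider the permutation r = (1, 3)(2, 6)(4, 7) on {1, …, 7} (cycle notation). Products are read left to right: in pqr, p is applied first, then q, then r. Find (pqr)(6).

Chase 6: p(6) = 7; q(7) = 1; r(1) = 3. Hence (pqr)(6) = 3.

3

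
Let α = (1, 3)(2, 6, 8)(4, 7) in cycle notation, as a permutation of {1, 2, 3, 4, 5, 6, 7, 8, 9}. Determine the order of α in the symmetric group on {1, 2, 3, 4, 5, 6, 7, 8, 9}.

The cycle type of α is (3, 2, 2, 1, 1).
Since disjoint cycles commute, ord(α) = lcm(3, 2, 2) = 6.

6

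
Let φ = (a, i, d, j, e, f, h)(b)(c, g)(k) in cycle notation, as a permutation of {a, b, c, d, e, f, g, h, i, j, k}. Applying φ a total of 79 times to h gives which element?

h lies in the 7-cycle (a, i, d, j, e, f, h).
Powers repeat with period 7 on this cycle, and 79 mod 7 = 2, so φ^79(h) = φ^2(h).
Stepping 2 places around the cycle: h → a → i.

i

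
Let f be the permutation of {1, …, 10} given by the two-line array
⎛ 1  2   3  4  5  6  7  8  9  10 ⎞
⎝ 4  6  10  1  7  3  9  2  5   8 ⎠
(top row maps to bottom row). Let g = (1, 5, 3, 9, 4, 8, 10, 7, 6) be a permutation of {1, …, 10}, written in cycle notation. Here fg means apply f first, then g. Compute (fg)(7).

First apply f: f(7) = 9, then g(9) = 4. Thus (fg)(7) = 4.

4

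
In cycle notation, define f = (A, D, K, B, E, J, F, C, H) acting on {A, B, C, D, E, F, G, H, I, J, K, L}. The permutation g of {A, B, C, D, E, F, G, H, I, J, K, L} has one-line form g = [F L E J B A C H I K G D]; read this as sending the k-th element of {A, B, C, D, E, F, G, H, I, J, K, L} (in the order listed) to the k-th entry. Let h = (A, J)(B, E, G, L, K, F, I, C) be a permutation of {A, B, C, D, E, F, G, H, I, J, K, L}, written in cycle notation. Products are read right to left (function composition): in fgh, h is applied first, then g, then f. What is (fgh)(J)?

C

Chase J: h(J) = A; g(A) = F; f(F) = C. Hence (fgh)(J) = C.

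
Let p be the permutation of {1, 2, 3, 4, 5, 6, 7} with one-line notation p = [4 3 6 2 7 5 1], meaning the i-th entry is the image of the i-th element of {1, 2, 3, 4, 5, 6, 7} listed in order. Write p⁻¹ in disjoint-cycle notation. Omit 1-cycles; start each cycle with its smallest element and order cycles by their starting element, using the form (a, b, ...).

The cycle decomposition of p is (1, 4, 2, 3, 6, 5, 7).
The inverse reverses every cycle; in canonical form, p⁻¹ = (1, 7, 5, 6, 3, 2, 4).

(1, 7, 5, 6, 3, 2, 4)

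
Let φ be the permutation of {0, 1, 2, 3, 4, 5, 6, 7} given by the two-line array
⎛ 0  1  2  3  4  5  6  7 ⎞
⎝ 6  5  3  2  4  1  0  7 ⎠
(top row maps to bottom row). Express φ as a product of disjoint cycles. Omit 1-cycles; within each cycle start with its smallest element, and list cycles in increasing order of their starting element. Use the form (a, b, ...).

Start at 0 and follow images: 0 → 6 → 0, giving the cycle (0, 6).
Repeating from the next unused element and collecting all non-trivial cycles gives (0, 6)(1, 5)(2, 3).

(0, 6)(1, 5)(2, 3)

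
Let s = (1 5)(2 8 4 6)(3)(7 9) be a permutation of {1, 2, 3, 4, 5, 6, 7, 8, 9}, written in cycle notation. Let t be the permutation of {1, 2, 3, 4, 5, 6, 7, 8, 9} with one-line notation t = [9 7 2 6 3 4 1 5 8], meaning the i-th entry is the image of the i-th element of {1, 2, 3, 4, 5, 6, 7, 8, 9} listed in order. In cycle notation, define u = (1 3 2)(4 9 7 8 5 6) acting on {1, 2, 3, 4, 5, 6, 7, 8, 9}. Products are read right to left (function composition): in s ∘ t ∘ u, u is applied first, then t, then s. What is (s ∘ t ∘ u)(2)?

7

Apply the permutations in order: u(2) = 1, then t(1) = 9, then s(9) = 7. So (s ∘ t ∘ u)(2) = 7.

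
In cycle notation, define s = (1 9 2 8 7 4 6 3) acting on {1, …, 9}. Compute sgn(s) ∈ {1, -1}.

The cycle lengths are 8, 1.
A cycle of length ℓ contributes ℓ−1 transpositions, so s is a product of 7 transpositions — odd.

-1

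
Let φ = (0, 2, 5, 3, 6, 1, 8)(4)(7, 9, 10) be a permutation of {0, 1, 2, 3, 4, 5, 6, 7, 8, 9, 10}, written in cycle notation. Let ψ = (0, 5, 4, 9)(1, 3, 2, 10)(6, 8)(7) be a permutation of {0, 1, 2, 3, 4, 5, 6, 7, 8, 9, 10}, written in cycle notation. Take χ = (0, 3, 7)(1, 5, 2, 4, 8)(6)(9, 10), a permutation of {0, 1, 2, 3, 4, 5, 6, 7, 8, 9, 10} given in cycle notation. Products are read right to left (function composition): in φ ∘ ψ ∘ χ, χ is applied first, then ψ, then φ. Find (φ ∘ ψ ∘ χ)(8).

6

(φ ∘ ψ ∘ χ)(8) = φ(ψ(χ(8))). χ(8) = 1, then ψ(1) = 3, then φ(3) = 6, so the result is 6.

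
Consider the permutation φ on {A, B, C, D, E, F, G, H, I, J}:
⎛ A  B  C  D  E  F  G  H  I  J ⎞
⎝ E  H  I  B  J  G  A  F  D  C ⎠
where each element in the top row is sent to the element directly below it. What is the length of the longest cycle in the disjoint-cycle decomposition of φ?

Decomposing into disjoint cycles gives (A E J C I D B H F G); the longest has length 10.

10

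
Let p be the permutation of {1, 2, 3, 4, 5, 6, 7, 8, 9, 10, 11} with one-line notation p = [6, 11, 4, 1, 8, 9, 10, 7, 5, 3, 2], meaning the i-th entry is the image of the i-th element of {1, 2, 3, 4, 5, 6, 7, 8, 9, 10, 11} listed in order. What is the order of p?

18

The disjoint-cycle form of p has cycle lengths 9, 2.
The order is lcm(9, 2) = 18.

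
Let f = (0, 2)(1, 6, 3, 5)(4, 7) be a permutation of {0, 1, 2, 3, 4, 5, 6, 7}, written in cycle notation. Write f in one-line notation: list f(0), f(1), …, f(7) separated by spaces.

2 6 0 5 7 1 3 4

Each element maps to the next entry in its cycle (wrapping to the front): 0→2, 1→6, 2→0, 3→5, 4→7, 5→1, 6→3, 7→4.
So the one-line form is 2 6 0 5 7 1 3 4.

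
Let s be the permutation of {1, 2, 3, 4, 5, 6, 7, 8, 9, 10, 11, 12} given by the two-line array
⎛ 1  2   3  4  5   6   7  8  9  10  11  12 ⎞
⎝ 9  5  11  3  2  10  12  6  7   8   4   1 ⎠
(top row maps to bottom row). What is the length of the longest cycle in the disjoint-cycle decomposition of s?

Decomposing into disjoint cycles gives (1 9 7 12)(2 5)(3 11 4)(6 10 8); the longest has length 4.

4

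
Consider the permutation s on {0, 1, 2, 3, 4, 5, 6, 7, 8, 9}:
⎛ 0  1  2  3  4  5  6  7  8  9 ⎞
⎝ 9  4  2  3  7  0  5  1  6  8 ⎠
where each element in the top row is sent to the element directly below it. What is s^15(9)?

Tracing 9 → 8 → … returns to 9 after 5 steps, so 9 lies in a 5-cycle (0 9 8 6 5).
Since the cycle has length 5, s^15 acts on it the same as s^0 (15 mod 5 = 0).
So s^15(9) = 9.

9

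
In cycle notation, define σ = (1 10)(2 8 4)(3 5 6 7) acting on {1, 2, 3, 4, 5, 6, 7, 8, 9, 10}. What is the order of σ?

The disjoint cycles have lengths 4, 3, 2, 1.
The order is lcm(4, 3, 2) = 12.

12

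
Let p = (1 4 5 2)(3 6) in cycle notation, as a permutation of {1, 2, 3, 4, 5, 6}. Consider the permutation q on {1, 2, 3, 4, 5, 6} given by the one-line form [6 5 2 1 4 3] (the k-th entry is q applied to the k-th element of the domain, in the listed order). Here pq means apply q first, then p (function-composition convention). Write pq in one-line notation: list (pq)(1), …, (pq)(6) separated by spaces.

For each element, apply q then p: 1 → 6 → 3; 2 → 5 → 2; 3 → 2 → 1; 4 → 1 → 4; 5 → 4 → 5; 6 → 3 → 6.
Collecting the images, pq = [3 2 1 4 5 6].

3 2 1 4 5 6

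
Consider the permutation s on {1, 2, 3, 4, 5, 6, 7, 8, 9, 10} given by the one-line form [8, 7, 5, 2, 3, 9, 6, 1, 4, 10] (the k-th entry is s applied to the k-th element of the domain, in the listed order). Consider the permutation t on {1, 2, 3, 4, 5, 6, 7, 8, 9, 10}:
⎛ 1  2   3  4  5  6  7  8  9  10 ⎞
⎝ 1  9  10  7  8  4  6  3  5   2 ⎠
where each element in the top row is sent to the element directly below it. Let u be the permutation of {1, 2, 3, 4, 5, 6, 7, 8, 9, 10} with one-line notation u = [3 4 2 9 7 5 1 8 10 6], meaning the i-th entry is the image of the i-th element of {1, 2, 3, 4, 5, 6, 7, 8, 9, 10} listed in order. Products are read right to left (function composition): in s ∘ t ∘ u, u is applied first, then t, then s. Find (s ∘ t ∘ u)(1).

(s ∘ t ∘ u)(1) = s(t(u(1))). u(1) = 3, then t(3) = 10, then s(10) = 10, so the result is 10.

10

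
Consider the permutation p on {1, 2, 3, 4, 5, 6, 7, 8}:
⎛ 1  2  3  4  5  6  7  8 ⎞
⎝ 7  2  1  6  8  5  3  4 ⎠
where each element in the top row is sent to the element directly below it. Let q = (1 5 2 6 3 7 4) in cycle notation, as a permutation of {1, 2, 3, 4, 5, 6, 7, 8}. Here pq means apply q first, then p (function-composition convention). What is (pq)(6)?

q(6) = 3, then p(3) = 1; composing gives (pq)(6) = 1.

1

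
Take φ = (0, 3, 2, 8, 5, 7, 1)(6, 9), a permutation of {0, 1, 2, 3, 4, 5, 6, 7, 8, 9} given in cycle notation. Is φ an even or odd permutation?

The cycle lengths are 7, 2, 1.
A cycle of length ℓ contributes ℓ−1 transpositions, so φ is a product of 6 + 1 = 7 transpositions — odd.

odd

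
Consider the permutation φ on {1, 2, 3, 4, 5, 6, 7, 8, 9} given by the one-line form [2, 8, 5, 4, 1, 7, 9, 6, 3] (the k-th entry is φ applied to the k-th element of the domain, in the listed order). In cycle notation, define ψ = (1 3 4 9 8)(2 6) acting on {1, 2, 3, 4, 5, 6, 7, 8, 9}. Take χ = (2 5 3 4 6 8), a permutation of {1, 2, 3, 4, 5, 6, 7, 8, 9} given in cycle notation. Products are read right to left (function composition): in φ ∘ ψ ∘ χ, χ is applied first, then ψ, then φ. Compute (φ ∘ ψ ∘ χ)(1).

(φ ∘ ψ ∘ χ)(1) = φ(ψ(χ(1))). χ(1) = 1, then ψ(1) = 3, then φ(3) = 5, so the result is 5.

5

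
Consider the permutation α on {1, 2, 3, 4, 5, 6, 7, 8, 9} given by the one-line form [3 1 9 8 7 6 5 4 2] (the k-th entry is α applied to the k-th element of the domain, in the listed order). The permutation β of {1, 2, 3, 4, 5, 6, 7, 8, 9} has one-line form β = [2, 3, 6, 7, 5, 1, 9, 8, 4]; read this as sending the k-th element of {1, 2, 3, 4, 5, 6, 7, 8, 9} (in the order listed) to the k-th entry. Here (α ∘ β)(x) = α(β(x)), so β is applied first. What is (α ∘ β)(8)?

First apply β: β(8) = 8, then α(8) = 4. Thus (α ∘ β)(8) = 4.

4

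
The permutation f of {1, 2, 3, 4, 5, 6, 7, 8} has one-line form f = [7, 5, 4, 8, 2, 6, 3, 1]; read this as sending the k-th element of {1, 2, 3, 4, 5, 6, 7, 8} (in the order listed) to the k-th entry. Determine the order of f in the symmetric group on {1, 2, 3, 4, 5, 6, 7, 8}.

Decomposing into disjoint cycles gives cycle lengths 5, 2, 1.
The order is lcm(5, 2) = 10.

10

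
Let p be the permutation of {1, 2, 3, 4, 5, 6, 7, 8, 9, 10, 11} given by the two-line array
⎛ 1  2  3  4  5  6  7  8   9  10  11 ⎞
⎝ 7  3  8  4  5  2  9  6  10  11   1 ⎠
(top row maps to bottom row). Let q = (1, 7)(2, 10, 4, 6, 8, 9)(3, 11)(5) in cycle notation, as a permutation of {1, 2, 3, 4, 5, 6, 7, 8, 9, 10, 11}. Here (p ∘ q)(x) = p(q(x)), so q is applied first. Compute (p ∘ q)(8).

10

First apply q: q(8) = 9, then p(9) = 10. Thus (p ∘ q)(8) = 10.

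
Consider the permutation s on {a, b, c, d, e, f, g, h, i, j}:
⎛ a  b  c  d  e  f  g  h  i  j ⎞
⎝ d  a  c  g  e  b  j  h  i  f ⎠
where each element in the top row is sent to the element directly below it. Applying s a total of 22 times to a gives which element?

f

Tracing a → d → … returns to a after 6 steps, so a lies in a 6-cycle (a, d, g, j, f, b).
Powers repeat with period 6 on this cycle, and 22 mod 6 = 4, so s^22(a) = s^4(a).
Advancing 4 steps from a: a → d → g → j → f.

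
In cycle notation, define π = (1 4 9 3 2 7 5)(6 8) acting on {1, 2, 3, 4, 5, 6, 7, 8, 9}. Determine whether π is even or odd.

The cycle lengths are 7, 2.
A cycle is odd iff its length is even; π has 1 even-length cycle, so sgn(π) = (−1)^1 and π is odd.

odd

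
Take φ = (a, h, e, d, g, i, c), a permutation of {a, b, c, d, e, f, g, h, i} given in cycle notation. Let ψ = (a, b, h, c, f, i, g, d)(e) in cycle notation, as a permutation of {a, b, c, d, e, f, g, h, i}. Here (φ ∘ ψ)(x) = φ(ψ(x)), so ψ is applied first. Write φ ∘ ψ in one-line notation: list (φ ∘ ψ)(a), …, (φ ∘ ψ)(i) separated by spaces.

b e f h d c g a i

(φ ∘ ψ)(x) = φ(ψ(x)). Computing each image: φ(ψ(a)) = φ(b) = b, φ(ψ(b)) = φ(h) = e, φ(ψ(c)) = φ(f) = f, φ(ψ(d)) = φ(a) = h, φ(ψ(e)) = φ(e) = d, φ(ψ(f)) = φ(i) = c, φ(ψ(g)) = φ(d) = g, φ(ψ(h)) = φ(c) = a, φ(ψ(i)) = φ(g) = i.
Hence φ ∘ ψ = [b e f h d c g a i].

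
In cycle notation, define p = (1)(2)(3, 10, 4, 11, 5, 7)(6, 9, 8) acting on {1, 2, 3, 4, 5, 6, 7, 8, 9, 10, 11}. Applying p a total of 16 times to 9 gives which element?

8

9 lies in the 3-cycle (6, 9, 8).
Powers repeat with period 3 on this cycle, and 16 mod 3 = 1, so p^16(9) = p^1(9).
Advancing 1 step from 9: 9 → 8.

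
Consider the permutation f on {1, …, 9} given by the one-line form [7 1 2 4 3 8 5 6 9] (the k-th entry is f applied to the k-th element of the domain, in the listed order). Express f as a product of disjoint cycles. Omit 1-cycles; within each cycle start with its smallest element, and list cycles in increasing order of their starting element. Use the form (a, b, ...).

(1, 7, 5, 3, 2)(6, 8)

Start at 1 and follow images: 1 → 7 → 5 → 3 → 2 → 1, giving the cycle (1, 7, 5, 3, 2).
Continuing from each remaining unvisited element yields (1, 7, 5, 3, 2)(6, 8).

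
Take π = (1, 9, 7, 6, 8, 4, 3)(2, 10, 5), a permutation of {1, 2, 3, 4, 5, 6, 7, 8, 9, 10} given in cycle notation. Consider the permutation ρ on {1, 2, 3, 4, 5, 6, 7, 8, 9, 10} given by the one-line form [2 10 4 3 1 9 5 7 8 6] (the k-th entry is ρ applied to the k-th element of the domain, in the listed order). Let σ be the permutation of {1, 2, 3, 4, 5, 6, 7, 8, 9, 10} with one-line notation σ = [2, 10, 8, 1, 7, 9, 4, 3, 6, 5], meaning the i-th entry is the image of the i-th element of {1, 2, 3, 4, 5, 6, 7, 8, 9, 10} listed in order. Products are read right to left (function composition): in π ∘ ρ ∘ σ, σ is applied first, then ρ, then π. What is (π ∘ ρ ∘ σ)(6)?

4

Chase 6: σ(6) = 9; ρ(9) = 8; π(8) = 4. Hence (π ∘ ρ ∘ σ)(6) = 4.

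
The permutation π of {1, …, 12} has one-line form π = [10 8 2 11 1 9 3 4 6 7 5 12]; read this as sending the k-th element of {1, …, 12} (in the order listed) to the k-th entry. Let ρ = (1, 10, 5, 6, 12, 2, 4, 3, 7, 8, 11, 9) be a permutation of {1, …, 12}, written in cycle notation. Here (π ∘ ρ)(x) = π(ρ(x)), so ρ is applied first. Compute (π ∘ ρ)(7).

(π ∘ ρ)(7) = π(ρ(7)). ρ(7) = 8, then π(8) = 4. So (π ∘ ρ)(7) = 4.

4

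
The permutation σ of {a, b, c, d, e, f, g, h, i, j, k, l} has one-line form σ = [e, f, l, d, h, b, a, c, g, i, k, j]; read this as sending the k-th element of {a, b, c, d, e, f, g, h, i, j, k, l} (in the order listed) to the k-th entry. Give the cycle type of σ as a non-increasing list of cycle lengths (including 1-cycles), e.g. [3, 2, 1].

The disjoint cycles are (a e h c l j i g)(b f)(d)(k), with lengths 8, 2, 1, 1 in non-increasing order.

[8, 2, 1, 1]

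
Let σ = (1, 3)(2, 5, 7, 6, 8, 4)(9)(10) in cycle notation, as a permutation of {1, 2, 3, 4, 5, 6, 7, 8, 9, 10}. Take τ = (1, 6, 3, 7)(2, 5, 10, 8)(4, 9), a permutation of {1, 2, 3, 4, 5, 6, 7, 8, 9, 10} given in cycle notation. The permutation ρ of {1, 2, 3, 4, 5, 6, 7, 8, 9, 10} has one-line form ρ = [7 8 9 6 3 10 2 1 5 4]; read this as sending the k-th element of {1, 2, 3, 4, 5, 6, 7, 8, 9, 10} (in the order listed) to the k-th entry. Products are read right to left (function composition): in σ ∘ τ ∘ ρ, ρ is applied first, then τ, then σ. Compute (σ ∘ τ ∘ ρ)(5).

6

Chase 5: ρ(5) = 3; τ(3) = 7; σ(7) = 6. Hence (σ ∘ τ ∘ ρ)(5) = 6.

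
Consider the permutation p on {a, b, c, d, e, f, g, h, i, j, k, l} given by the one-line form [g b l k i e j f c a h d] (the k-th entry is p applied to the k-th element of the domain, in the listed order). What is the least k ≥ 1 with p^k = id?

Writing p as disjoint cycles, the cycle lengths are 8, 3, 1.
The order is lcm(8, 3) = 24.

24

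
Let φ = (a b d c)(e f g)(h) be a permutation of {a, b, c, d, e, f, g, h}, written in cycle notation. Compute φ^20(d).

d lies in the 4-cycle (a b d c).
On a 4-cycle, φ^4 is the identity, so φ^20 = φ^0 there (20 ≡ 0 mod 4).
So φ^20(d) = d.

d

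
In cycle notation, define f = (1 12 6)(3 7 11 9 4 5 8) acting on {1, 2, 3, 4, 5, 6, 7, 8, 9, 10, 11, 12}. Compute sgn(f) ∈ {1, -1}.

The cycle lengths are 7, 3, 1, 1.
A cycle of length ℓ contributes ℓ−1 transpositions, so f is a product of 6 + 2 = 8 transpositions — even.

1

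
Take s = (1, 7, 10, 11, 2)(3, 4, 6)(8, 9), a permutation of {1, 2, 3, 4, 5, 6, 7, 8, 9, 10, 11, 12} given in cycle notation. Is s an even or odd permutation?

odd

The cycle lengths are 5, 3, 2, 1, 1.
A cycle is odd iff its length is even; s has 1 even-length cycle, so sgn(s) = (−1)^1 and s is odd.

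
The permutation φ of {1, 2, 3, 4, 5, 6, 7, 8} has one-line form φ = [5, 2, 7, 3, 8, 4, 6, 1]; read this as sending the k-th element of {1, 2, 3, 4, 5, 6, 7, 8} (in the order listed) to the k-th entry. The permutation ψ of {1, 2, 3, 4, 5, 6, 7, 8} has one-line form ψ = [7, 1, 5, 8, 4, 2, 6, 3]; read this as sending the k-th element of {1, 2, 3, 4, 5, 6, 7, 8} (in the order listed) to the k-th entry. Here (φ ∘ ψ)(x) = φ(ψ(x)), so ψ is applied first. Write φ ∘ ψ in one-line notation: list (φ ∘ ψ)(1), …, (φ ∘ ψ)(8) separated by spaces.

(φ ∘ ψ)(x) = φ(ψ(x)). Computing each image: φ(ψ(1)) = φ(7) = 6, φ(ψ(2)) = φ(1) = 5, φ(ψ(3)) = φ(5) = 8, φ(ψ(4)) = φ(8) = 1, φ(ψ(5)) = φ(4) = 3, φ(ψ(6)) = φ(2) = 2, φ(ψ(7)) = φ(6) = 4, φ(ψ(8)) = φ(3) = 7.
Hence φ ∘ ψ = [6 5 8 1 3 2 4 7].

6 5 8 1 3 2 4 7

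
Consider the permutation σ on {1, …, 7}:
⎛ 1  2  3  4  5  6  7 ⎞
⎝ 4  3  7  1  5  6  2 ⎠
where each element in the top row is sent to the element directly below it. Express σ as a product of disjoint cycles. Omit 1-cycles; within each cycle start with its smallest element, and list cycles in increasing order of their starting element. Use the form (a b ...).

Start at 1 and follow images: 1 → 4 → 1, giving the cycle (1 4).
Continuing from each remaining unvisited element yields (1 4)(2 3 7).

(1 4)(2 3 7)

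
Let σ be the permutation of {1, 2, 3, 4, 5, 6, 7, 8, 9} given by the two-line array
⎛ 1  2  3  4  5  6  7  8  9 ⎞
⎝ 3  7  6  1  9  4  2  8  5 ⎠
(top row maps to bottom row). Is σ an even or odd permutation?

In disjoint-cycle form the cycle lengths are 4, 2, 2, 1.
A cycle of length ℓ contributes ℓ−1 transpositions, so σ is a product of 3 + 1 + 1 = 5 transpositions — odd.

odd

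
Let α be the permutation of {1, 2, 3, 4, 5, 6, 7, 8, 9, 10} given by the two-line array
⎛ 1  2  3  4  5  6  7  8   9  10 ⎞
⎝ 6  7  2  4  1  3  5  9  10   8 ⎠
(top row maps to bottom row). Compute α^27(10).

Tracing 10 → 8 → … returns to 10 after 3 steps, so 10 lies in a 3-cycle (8, 9, 10).
Powers repeat with period 3 on this cycle, and 27 mod 3 = 0, so α^27(10) = α^0(10).
So α^27(10) = 10.

10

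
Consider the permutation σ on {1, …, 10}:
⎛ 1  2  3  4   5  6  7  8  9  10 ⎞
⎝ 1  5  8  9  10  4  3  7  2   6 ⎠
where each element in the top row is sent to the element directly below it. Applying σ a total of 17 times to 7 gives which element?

Tracing 7 → 3 → … returns to 7 after 3 steps, so 7 lies in a 3-cycle (3 8 7).
On a 3-cycle, σ^3 is the identity, so σ^17 = σ^2 there (17 ≡ 2 mod 3).
Stepping 2 places around the cycle: 7 → 3 → 8.

8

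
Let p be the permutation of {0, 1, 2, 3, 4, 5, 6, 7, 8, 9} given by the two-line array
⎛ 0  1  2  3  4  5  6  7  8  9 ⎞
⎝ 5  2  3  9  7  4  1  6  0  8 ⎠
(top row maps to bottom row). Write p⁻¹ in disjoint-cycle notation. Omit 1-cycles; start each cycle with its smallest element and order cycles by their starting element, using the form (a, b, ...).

First write p in disjoint cycles: (0, 5, 4, 7, 6, 1, 2, 3, 9, 8).
The inverse reverses every cycle; in canonical form, p⁻¹ = (0, 8, 9, 3, 2, 1, 6, 7, 4, 5).

(0, 8, 9, 3, 2, 1, 6, 7, 4, 5)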